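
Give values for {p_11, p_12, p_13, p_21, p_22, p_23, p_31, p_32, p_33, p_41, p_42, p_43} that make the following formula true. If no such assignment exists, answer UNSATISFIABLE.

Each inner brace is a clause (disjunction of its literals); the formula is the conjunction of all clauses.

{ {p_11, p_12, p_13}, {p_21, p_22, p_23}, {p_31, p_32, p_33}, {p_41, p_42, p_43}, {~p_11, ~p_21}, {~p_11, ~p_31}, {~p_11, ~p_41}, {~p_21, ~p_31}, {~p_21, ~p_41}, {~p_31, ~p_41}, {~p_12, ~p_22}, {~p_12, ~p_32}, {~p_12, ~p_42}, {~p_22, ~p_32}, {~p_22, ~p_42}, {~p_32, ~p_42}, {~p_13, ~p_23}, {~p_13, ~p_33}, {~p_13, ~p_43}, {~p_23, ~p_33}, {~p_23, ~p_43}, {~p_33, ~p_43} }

UNSATISFIABLE

Try p_11 = 0.
Try p_12 = 1.
The clause (~p_22) is unit, so p_22 = 0.
The clause (~p_32) is unit, so p_32 = 0.
The clause (~p_42) is unit, so p_42 = 0.
Try p_21 = 1.
The clause (~p_31) is unit, so p_31 = 0.
The clause (p_33) is unit, so p_33 = 1.
The clause (~p_41) is unit, so p_41 = 0.
The clause (p_43) is unit, so p_43 = 1.
Now (~p_43) is unsatisfied and unit — conflict.
So p_21 must be the other value — set p_21 = 0.
The clause (p_23) is unit, so p_23 = 1.
The clause (~p_13) is unit, so p_13 = 0.
The clause (~p_33) is unit, so p_33 = 0.
The clause (p_31) is unit, so p_31 = 1.
The clause (~p_41) is unit, so p_41 = 0.
The clause (p_43) is unit, so p_43 = 1.
Now (~p_43) is unsatisfied and unit — conflict.
Neither p_21 = 1 nor p_21 = 0 works.
So p_12 must be the other value — set p_12 = 0.
The clause (p_13) is unit, so p_13 = 1.
The clause (~p_23) is unit, so p_23 = 0.
The clause (~p_33) is unit, so p_33 = 0.
The clause (~p_43) is unit, so p_43 = 0.
Try p_21 = 1.
The clause (~p_31) is unit, so p_31 = 0.
The clause (p_32) is unit, so p_32 = 1.
The clause (~p_41) is unit, so p_41 = 0.
The clause (p_42) is unit, so p_42 = 1.
Now (~p_42) is unsatisfied and unit — conflict.
So p_21 must be the other value — set p_21 = 0.
The clause (p_22) is unit, so p_22 = 1.
The clause (~p_32) is unit, so p_32 = 0.
The clause (p_31) is unit, so p_31 = 1.
The clause (~p_41) is unit, so p_41 = 0.
The clause (p_42) is unit, so p_42 = 1.
Now (~p_42) is unsatisfied and unit — conflict.
Neither p_21 = 1 nor p_21 = 0 works.
Neither p_12 = 1 nor p_12 = 0 works.
So p_11 must be the other value — set p_11 = 1.
The clause (~p_21) is unit, so p_21 = 0.
The clause (~p_31) is unit, so p_31 = 0.
The clause (~p_41) is unit, so p_41 = 0.
Try p_22 = 1.
The clause (~p_12) is unit, so p_12 = 0.
The clause (~p_32) is unit, so p_32 = 0.
The clause (p_33) is unit, so p_33 = 1.
The clause (~p_42) is unit, so p_42 = 0.
The clause (p_43) is unit, so p_43 = 1.
Now (~p_43) is unsatisfied and unit — conflict.
So p_22 must be the other value — set p_22 = 0.
The clause (p_23) is unit, so p_23 = 1.
The clause (~p_13) is unit, so p_13 = 0.
The clause (~p_33) is unit, so p_33 = 0.
The clause (p_32) is unit, so p_32 = 1.
The clause (~p_12) is unit, so p_12 = 0.
The clause (~p_42) is unit, so p_42 = 0.
The clause (p_43) is unit, so p_43 = 1.
Now (~p_43) is unsatisfied and unit — conflict.
Neither p_22 = 1 nor p_22 = 0 works.
Neither p_11 = 1 nor p_11 = 0 works.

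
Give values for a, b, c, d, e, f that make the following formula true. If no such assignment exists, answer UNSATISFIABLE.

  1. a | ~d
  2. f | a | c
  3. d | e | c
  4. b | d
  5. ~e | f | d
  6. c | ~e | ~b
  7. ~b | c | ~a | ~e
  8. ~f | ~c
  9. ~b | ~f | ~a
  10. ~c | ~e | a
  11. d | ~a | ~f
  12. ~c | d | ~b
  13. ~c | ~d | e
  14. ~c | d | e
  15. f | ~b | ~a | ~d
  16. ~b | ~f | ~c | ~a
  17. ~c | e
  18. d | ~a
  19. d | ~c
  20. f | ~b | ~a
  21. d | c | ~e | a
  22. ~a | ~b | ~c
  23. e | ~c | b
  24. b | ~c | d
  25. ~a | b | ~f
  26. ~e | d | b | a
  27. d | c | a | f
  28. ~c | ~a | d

Try a = 1.
(d) alone gives d = 1.
Try f = 0.
(~b) alone gives b = 0.
Try c = 0.
Every clause is now satisfied; e is unconstrained.

a=1; b=0; c=0; d=1; e=0; f=0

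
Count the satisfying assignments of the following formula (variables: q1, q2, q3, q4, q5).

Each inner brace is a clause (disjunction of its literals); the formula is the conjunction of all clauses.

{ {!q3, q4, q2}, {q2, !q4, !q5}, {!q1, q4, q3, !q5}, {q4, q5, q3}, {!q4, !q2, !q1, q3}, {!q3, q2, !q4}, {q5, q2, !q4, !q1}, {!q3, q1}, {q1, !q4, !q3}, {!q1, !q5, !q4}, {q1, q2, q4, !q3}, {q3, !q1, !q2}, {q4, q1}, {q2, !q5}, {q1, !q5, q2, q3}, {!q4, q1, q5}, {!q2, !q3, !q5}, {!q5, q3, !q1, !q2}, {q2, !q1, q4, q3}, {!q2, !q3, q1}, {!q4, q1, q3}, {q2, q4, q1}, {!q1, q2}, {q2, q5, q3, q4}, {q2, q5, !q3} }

There are 2^5 = 32 truth assignments over (q1, q2, q3, q4, q5).
Split on q3. With q3 = true, the clauses containing q3 are satisfied and !q3 drops from the rest; 2 of the 2^4 = 16 assignments to the other variables satisfy what remains.
With q3 = false, by the same count on the reduced clause set, 0 assignments work.
(One model: q1=T, q2=T, q3=T, q4=F, q5=F.)
Total: 2 + 0 = 2.

2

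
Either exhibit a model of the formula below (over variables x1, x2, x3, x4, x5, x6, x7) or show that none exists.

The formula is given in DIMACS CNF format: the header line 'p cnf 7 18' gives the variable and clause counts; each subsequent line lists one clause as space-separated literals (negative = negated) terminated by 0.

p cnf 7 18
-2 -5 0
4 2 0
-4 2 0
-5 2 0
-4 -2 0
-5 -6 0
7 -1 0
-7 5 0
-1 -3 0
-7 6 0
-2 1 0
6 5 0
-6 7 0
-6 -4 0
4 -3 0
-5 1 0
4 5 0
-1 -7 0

UNSATISFIABLE

Case x2 = False:
The clause (x4) is unit, so x4 = True.
That conflicts with the unit clause (¬x4).
Backtrack on x2: now try x2 = True.
The clause (¬x5) is unit, so x5 = False.
The clause (¬x4) is unit, so x4 = False.
That conflicts with the unit clause (x4).
Either choice for x2 ends in contradiction.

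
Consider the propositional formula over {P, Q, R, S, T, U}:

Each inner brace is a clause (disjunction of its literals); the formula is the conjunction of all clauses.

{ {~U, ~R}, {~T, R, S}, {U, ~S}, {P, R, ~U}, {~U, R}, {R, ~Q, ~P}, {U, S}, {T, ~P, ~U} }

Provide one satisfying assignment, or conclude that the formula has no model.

UNSATISFIABLE

Try U = 0.
Unit clause (~S) forces S = 0.
Now (S) is unsatisfied and unit — conflict.
So U must be the other value — set U = 1.
Unit clause (~R) forces R = 0.
Now (R) is unsatisfied and unit — conflict.
Either choice for U ends in contradiction.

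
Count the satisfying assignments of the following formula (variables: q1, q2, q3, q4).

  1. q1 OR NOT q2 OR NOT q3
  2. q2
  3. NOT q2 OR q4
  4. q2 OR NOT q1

There are 2^4 = 16 truth assignments over (q1, q2, q3, q4).
Check each against the 4 clauses (columns in the order q1, q2, q3, q4):
  F F F F  ✗ fails (q2)
  F F F T  ✗ fails (q2)
  F F T F  ✗ fails (q2)
  F F T T  ✗ fails (q2)
  F T F F  ✗ fails (NOT q2 OR q4)
  F T F T  ✓ satisfies all
  F T T F  ✗ fails (q1 OR NOT q2 OR NOT q3)
  F T T T  ✗ fails (q1 OR NOT q2 OR NOT q3)
  T F F F  ✗ fails (q2)
  T F F T  ✗ fails (q2)
  T F T F  ✗ fails (q2)
  T F T T  ✗ fails (q2)
  T T F F  ✗ fails (NOT q2 OR q4)
  T T F T  ✓ satisfies all
  T T T F  ✗ fails (NOT q2 OR q4)
  T T T T  ✓ satisfies all
3 of the 16 rows are models.

3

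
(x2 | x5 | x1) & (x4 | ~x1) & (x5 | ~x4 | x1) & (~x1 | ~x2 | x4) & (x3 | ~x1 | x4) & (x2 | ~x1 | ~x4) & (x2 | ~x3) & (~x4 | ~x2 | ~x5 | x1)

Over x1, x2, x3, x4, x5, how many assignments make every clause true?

10

There are 2^5 = 32 truth assignments over (x1, x2, x3, x4, x5).
Split on x4. With x4 = 1, the clauses containing x4 are satisfied and ~x4 drops from the rest; 5 of the 2^4 = 16 assignments to the other variables satisfy what remains.
With x4 = 0, by the same count on the reduced clause set, 5 assignments work.
(One model: x1=F, x2=F, x3=F, x4=F, x5=T.)
Total: 5 + 5 = 10.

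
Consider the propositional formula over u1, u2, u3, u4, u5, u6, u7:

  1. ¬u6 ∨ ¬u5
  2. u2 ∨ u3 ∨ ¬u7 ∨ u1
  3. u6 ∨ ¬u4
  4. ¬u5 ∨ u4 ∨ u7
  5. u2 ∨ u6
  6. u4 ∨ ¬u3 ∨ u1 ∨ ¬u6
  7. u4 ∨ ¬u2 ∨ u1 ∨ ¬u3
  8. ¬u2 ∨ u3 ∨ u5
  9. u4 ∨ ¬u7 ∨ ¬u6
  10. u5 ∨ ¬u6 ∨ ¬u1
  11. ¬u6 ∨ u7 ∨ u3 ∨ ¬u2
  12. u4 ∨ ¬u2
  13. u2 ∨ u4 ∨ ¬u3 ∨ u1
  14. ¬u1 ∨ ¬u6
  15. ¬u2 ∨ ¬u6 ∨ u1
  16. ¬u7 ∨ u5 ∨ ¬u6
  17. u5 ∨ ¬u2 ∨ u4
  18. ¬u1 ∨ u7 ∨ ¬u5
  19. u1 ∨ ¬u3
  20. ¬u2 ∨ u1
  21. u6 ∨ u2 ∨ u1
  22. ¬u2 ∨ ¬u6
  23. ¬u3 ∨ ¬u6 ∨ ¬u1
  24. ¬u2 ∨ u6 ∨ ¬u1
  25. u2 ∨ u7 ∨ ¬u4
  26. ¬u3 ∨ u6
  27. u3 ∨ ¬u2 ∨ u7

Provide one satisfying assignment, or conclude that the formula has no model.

Suppose u6 = True.
(¬u5) alone gives u5 = False.
(¬u1) alone gives u1 = False.
(¬u2) alone gives u2 = False.
(¬u7) alone gives u7 = False.
(¬u3) alone gives u3 = False.
(¬u4) alone gives u4 = False.
All clauses are satisfied.

u1 ↦ False,  u2 ↦ False,  u3 ↦ False,  u4 ↦ False,  u5 ↦ False,  u6 ↦ True,  u7 ↦ False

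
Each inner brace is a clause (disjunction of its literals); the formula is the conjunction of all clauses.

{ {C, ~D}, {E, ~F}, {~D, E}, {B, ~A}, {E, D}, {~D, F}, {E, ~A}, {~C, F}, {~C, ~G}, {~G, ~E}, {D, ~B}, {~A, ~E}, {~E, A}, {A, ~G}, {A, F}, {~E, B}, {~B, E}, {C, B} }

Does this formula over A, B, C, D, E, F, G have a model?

Unsatisfiable

Try C = 1.
The clause (F) is unit, so F = 1.
The clause (E) is unit, so E = 1.
The clause (~G) is unit, so G = 0.
The clause (~A) is unit, so A = 0.
But (A) is also a unit clause — contradiction.
So C must be the other value — set C = 0.
The clause (~D) is unit, so D = 0.
The clause (E) is unit, so E = 1.
The clause (~G) is unit, so G = 0.
The clause (~B) is unit, so B = 0.
But (B) is also a unit clause — contradiction.
Both values of C lead to a conflict.
No assignment satisfies every clause.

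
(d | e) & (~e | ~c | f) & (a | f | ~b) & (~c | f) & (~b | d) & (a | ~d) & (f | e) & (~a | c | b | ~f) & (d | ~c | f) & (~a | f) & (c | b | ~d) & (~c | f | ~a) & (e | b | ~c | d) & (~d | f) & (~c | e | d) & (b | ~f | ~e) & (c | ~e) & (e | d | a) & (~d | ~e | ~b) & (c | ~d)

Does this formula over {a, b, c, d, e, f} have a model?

Case d = 1:
Unit clause (a) forces a = 1.
Unit clause (f) forces f = 1.
Unit clause (c) forces c = 1.
Case b = 0:
Unit clause (~e) forces e = 0.
This assignment satisfies each clause.
A satisfying assignment: a: 1, b: 0, c: 1, d: 1, e: 0, f: 1.

Yes, satisfiable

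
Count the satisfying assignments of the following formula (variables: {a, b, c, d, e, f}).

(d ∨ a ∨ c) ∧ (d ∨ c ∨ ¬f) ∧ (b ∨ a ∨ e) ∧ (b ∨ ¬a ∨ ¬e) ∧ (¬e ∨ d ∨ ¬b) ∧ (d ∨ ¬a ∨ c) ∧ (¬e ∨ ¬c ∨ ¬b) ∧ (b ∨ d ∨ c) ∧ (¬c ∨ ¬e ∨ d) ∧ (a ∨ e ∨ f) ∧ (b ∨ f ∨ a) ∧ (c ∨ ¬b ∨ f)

There are 2^6 = 64 truth assignments over (a, b, c, d, e, f).
Split on f. With f = True, the clauses containing f are satisfied and ¬f drops from the rest; 13 of the 2^5 = 32 assignments to the other variables satisfy what remains.
With f = False, by the same count on the reduced clause set, 5 assignments work.
Total: 13 + 5 = 18.

18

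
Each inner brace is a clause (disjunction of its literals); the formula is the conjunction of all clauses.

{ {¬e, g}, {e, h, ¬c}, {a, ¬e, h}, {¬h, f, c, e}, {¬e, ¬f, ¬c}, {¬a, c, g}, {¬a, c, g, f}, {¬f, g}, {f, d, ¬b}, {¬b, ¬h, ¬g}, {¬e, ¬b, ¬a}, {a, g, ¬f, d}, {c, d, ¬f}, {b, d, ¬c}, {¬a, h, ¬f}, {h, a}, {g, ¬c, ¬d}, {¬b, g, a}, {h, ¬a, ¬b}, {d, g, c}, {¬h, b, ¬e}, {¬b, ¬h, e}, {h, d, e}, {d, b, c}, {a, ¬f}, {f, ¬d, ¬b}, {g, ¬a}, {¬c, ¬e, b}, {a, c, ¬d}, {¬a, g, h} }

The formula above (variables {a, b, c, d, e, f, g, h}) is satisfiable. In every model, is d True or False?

Suppose d = False.
Try e = False.
Unit clause (h) forces h = True.
Unit clause (¬b) forces b = False.
Unit clause (¬c) forces c = False.
Now (c) is unsatisfied and unit — conflict.
Undo e and try e = True.
Unit clause (g) forces g = True.
Try a = True.
Unit clause (¬b) forces b = False.
Unit clause (¬c) forces c = False.
Now (c) is unsatisfied and unit — conflict.
Undo a and try a = False.
Unit clause (h) forces h = True.
Unit clause (¬b) forces b = False.
Now (b) is unsatisfied and unit — conflict.
Either choice for a ends in contradiction.
Either choice for e ends in contradiction.
So every satisfying assignment has d = True.

True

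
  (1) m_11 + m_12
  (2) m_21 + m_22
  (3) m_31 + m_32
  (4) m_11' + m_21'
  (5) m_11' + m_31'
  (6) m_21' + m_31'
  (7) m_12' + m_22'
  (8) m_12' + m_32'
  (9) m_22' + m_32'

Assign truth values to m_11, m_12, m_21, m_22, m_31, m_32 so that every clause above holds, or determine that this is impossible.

UNSATISFIABLE

Case m_11 = 1:
Unit clause (m_21') forces m_21 = 0.
Unit clause (m_22) forces m_22 = 1.
Unit clause (m_31') forces m_31 = 0.
Unit clause (m_32) forces m_32 = 1.
Now (m_32') is unsatisfied and unit — conflict.
So m_11 must be the other value — set m_11 = 0.
Unit clause (m_12) forces m_12 = 1.
Unit clause (m_22') forces m_22 = 0.
Unit clause (m_21) forces m_21 = 1.
Unit clause (m_31') forces m_31 = 0.
Unit clause (m_32) forces m_32 = 1.
Now (m_32') is unsatisfied and unit — conflict.
Neither m_11 = 1 nor m_11 = 0 works.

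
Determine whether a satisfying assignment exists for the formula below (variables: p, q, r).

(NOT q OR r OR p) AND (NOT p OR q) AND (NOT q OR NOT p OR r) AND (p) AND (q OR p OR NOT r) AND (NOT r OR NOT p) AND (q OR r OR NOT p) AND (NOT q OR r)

No, unsatisfiable

From the singleton clause (p), p = true.
From the singleton clause (q), q = true.
From the singleton clause (r), r = true.
That conflicts with the unit clause (NOT r).
No assignment satisfies every clause.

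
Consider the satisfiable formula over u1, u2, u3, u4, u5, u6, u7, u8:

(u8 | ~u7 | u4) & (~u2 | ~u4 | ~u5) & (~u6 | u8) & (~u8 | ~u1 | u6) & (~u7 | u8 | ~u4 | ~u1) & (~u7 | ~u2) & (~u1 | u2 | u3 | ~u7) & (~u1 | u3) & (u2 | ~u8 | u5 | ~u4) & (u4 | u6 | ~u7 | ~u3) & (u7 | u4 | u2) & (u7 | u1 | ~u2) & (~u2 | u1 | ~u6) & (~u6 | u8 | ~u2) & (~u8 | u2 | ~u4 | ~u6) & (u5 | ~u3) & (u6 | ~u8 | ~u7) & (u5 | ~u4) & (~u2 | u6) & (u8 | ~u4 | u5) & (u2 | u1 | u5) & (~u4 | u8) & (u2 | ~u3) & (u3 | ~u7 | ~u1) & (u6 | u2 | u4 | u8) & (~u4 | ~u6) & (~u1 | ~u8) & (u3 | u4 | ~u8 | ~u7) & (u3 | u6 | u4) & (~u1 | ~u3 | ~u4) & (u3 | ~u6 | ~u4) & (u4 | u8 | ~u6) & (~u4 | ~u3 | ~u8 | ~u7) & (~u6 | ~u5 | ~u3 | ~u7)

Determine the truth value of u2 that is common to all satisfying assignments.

False

Suppose u2 = 1.
From the singleton clause (~u7), u7 = 0.
From the singleton clause (u1), u1 = 1.
From the singleton clause (u3), u3 = 1.
From the singleton clause (u5), u5 = 1.
From the singleton clause (~u4), u4 = 0.
From the singleton clause (u6), u6 = 1.
From the singleton clause (u8), u8 = 1.
But (~u8) is also a unit clause — contradiction.
So every satisfying assignment has u2 = False.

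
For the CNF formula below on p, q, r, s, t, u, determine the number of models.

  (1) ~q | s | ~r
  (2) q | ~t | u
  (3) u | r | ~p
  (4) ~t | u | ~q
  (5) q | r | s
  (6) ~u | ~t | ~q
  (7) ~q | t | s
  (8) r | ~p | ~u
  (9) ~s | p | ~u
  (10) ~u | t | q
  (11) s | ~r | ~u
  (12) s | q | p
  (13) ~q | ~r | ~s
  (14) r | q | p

5

There are 2^6 = 64 truth assignments over (p, q, r, s, t, u).
Split on s. With s = 1, the clauses containing s are satisfied and ~s drops from the rest; 4 of the 2^5 = 32 assignments to the other variables satisfy what remains.
With s = 0, by the same count on the reduced clause set, 1 assignment works.
Total: 4 + 1 = 5.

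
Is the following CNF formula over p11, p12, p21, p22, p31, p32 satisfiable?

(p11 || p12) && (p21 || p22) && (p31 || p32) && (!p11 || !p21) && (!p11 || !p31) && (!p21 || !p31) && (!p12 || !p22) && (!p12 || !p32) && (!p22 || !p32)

Unsatisfiable

Case p11 = true:
Unit clause (!p21) forces p21 = false.
Unit clause (p22) forces p22 = true.
Unit clause (!p31) forces p31 = false.
Unit clause (p32) forces p32 = true.
That conflicts with the unit clause (!p32).
Backtrack on p11: now try p11 = false.
Unit clause (p12) forces p12 = true.
Unit clause (!p22) forces p22 = false.
Unit clause (p21) forces p21 = true.
Unit clause (!p31) forces p31 = false.
Unit clause (p32) forces p32 = true.
That conflicts with the unit clause (!p32).
Neither p11 = true nor p11 = false works.
No assignment satisfies every clause.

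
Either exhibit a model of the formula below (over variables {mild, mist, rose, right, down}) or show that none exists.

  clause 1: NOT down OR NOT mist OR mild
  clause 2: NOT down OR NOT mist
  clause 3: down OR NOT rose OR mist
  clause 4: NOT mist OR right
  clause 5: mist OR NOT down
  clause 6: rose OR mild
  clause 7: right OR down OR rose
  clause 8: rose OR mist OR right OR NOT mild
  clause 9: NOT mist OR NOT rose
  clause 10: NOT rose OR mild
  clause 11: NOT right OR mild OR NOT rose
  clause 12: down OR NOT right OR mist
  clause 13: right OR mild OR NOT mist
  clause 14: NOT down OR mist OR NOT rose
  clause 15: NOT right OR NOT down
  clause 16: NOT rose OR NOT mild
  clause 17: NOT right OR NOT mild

UNSATISFIABLE

Case down = false:
Case rose = false:
From the singleton clause (mild), mild = true.
From the singleton clause (right), right = true.
Now (NOT right) is unsatisfied and unit — conflict.
That branch fails; take rose = true instead.
From the singleton clause (mist), mist = true.
Now (NOT mist) is unsatisfied and unit — conflict.
Either choice for rose ends in contradiction.
That branch fails; take down = true instead.
From the singleton clause (NOT mist), mist = false.
Now (mist) is unsatisfied and unit — conflict.
Either choice for down ends in contradiction.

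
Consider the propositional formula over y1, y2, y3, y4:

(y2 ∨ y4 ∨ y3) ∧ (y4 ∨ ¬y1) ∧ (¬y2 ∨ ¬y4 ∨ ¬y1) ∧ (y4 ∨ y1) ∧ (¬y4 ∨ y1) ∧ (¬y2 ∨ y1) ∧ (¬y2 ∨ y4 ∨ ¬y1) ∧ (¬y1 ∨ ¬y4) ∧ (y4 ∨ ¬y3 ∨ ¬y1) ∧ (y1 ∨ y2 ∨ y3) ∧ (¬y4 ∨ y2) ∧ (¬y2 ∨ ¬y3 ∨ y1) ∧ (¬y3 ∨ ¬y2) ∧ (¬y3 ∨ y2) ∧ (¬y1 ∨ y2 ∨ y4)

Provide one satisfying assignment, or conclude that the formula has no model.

Suppose y4 = True.
The clause (y1) is unit, so y1 = True.
That conflicts with the unit clause (¬y1).
Backtrack on y4: now try y4 = False.
The clause (¬y1) is unit, so y1 = False.
That conflicts with the unit clause (y1).
Both values of y4 lead to a conflict.

UNSATISFIABLE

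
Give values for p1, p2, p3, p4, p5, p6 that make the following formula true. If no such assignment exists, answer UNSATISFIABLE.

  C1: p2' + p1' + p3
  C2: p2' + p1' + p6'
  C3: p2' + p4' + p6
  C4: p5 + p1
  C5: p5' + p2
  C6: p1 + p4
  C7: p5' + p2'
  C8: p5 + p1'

UNSATISFIABLE

Case p5 = 1:
From the singleton clause (p2), p2 = 1.
Now (p2') is unsatisfied and unit — conflict.
Backtrack on p5: now try p5 = 0.
From the singleton clause (p1), p1 = 1.
Now (p1') is unsatisfied and unit — conflict.
Neither p5 = 1 nor p5 = 0 works.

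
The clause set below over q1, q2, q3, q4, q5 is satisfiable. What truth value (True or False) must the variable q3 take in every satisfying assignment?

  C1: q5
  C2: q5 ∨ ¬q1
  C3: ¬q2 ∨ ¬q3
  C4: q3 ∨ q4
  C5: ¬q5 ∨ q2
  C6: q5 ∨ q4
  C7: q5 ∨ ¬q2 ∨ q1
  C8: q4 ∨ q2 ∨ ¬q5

False

Suppose q3 = True.
Unit clause (q5) forces q5 = True.
Unit clause (¬q2) forces q2 = False.
That conflicts with the unit clause (q2).
So every satisfying assignment has q3 = False.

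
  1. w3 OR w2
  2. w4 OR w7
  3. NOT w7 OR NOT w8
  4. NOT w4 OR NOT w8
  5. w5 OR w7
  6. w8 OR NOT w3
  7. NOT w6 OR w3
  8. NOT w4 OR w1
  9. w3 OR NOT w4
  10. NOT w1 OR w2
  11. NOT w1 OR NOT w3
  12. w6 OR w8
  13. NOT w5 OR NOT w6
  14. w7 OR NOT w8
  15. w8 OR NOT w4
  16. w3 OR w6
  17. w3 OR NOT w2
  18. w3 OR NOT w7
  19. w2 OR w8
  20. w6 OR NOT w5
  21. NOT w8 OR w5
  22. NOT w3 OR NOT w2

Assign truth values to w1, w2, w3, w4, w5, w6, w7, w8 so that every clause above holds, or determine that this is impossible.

UNSATISFIABLE

Branch on w3: set w3 = true.
Unit clause (w8) forces w8 = true.
Unit clause (NOT w7) forces w7 = false.
But (w7) is also a unit clause — contradiction.
Undo w3 and try w3 = false.
Unit clause (w2) forces w2 = true.
But (NOT w2) is also a unit clause — contradiction.
Either choice for w3 ends in contradiction.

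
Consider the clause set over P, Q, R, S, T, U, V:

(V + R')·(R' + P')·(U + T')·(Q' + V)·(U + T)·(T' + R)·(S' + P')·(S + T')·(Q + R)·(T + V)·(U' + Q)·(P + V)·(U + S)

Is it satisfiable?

Satisfiable

Case V = 1:
Case R = 0:
(T') alone gives T = 0.
(U) alone gives U = 1.
(Q) alone gives Q = 1.
Case S = 0:
Every clause is now satisfied; P is unconstrained.
A satisfying assignment: P=1,  Q=1,  R=0,  S=0,  T=0,  U=1,  V=1.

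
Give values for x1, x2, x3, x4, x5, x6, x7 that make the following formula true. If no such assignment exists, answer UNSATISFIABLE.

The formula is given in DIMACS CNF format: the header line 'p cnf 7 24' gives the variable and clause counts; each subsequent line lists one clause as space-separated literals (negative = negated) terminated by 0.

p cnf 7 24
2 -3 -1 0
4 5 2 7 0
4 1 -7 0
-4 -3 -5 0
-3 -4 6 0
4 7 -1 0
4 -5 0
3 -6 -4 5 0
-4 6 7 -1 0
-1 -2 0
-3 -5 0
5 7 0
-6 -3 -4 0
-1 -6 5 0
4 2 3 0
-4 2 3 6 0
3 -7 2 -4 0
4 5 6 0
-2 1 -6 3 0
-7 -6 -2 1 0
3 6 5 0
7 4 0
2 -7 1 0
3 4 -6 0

x1=False, x2=False, x3=False, x4=True, x5=True, x6=True, x7=False

Case x4 = True:
Case x3 = False:
Case x6 = True:
(x5) alone gives x5 = True.
Case x1 = False:
(¬x2) alone gives x2 = False.
(¬x7) alone gives x7 = False.
This assignment satisfies each clause.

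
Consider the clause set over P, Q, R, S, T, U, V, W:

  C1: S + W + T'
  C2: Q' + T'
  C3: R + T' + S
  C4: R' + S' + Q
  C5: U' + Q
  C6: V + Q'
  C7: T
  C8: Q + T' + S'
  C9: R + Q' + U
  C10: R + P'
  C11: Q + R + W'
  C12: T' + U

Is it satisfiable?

Unsatisfiable

The clause (T) is unit, so T = 1.
The clause (Q') is unit, so Q = 0.
The clause (U') is unit, so U = 0.
But (U) is also a unit clause — contradiction.
No assignment satisfies every clause.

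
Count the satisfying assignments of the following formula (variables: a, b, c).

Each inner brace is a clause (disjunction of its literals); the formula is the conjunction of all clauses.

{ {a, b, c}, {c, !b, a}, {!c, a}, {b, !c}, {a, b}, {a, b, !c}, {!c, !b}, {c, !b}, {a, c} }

There are 2^3 = 8 truth assignments over (a, b, c).
Check each against the 9 clauses (columns in the order a, b, c):
  F F F  ✗ fails (a || b || c)
  F F T  ✗ fails (!c || a)
  F T F  ✗ fails (c || !b || a)
  F T T  ✗ fails (!c || a)
  T F F  ✓ satisfies all
  T F T  ✗ fails (b || !c)
  T T F  ✗ fails (c || !b)
  T T T  ✗ fails (!c || !b)
1 of the 8 rows is a model.

1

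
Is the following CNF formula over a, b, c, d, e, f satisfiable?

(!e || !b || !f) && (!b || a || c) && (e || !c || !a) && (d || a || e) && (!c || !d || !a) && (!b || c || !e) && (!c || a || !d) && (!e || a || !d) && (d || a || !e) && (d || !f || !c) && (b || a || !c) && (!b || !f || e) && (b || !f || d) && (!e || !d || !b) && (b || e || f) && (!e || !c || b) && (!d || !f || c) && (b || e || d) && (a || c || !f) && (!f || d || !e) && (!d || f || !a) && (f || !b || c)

Suppose e = true.
Suppose b = false.
Unit clause (!c) forces c = false.
Suppose a = true.
Suppose f = false.
Unit clause (!d) forces d = false.
Every clause now holds.
A satisfying assignment: a=true, b=false, c=false, d=false, e=true, f=false.

Yes, satisfiable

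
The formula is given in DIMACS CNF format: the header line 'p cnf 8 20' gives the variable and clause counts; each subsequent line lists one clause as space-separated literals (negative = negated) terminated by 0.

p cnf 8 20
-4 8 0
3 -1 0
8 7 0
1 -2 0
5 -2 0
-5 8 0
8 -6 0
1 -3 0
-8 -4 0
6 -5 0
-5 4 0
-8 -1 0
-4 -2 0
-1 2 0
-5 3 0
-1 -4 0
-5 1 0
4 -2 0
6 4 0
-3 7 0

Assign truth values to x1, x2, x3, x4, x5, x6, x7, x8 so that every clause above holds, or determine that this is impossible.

x1 ↦ False; x2 ↦ False; x3 ↦ False; x4 ↦ False; x5 ↦ False; x6 ↦ True; x7 ↦ False; x8 ↦ True

Suppose x4 = False.
(¬x5) alone gives x5 = False.
(¬x2) alone gives x2 = False.
(¬x1) alone gives x1 = False.
(¬x3) alone gives x3 = False.
(x6) alone gives x6 = True.
(x8) alone gives x8 = True.
All clauses hold; x7 can take either value.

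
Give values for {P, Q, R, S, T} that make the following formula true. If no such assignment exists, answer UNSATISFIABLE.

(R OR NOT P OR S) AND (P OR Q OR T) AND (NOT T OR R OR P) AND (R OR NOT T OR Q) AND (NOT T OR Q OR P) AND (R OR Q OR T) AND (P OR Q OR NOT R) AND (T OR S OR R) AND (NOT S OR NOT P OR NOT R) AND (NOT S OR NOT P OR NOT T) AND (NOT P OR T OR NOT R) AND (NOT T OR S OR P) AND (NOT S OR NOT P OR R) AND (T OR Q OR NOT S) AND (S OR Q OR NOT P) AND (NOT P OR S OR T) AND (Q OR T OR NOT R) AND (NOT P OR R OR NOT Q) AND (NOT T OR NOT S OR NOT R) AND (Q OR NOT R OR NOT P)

P ↦ false; Q ↦ true; R ↦ false; S ↦ true; T ↦ false

Branch on R: set R = false.
Branch on P: set P = false.
The clause (NOT T) is unit, so T = false.
The clause (Q) is unit, so Q = true.
The clause (S) is unit, so S = true.
Every clause now holds.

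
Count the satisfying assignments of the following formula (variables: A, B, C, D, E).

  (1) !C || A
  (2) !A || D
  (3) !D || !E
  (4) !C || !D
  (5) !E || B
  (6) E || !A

5

There are 2^5 = 32 truth assignments over (A, B, C, D, E).
Split on C. With C = true, the clauses containing C are satisfied and !C drops from the rest; 0 of the 2^4 = 16 assignments to the other variables satisfy what remains.
With C = false, by the same count on the reduced clause set, 5 assignments work.
(One model: A=F, B=F, C=F, D=F, E=F.)
Total: 0 + 5 = 5.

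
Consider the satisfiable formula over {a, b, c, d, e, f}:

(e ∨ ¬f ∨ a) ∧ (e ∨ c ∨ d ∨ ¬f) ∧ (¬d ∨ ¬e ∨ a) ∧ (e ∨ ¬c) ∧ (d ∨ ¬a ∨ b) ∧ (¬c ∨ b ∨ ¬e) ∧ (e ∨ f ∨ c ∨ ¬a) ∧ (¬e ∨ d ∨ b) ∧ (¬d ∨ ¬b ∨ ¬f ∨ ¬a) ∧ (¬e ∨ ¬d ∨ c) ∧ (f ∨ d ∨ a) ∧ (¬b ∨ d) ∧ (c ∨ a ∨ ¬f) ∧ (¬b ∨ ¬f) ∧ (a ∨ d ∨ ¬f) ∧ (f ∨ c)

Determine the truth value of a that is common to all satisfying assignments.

Suppose a = False.
Case e = True:
The clause (¬d) is unit, so d = False.
The clause (b) is unit, so b = True.
Now (¬b) is unsatisfied and unit — conflict.
So e must be the other value — set e = False.
The clause (¬f) is unit, so f = False.
The clause (¬c) is unit, so c = False.
Now (c) is unsatisfied and unit — conflict.
Either choice for e ends in contradiction.
So every satisfying assignment has a = True.

True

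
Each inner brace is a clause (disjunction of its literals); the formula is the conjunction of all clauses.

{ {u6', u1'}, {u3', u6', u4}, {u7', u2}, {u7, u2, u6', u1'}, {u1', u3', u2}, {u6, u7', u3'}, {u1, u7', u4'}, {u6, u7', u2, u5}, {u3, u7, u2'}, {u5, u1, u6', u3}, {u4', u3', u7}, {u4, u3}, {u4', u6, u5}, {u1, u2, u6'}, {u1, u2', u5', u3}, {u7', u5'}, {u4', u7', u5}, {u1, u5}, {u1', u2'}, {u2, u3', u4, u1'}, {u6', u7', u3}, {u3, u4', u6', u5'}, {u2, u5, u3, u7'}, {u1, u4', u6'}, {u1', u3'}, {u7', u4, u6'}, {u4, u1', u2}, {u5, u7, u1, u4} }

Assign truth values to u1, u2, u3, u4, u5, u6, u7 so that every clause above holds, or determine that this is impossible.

u1: 0, u2: 1, u3: 1, u4: 0, u5: 1, u6: 0, u7: 0

Try u6 = 0.
Try u7 = 0.
Try u3 = 1.
(u4') alone gives u4 = 0.
(u1') alone gives u1 = 0.
(u5) alone gives u5 = 1.
All clauses hold; u2 can take either value.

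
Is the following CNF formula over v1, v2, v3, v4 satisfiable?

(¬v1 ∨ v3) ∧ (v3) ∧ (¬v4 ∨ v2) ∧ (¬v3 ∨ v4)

The clause (v3) is unit, so v3 = True.
The clause (v4) is unit, so v4 = True.
The clause (v2) is unit, so v2 = True.
All clauses hold; v1 can take either value.
A satisfying assignment: v1 ↦ False,  v2 ↦ True,  v3 ↦ True,  v4 ↦ True.

Satisfiable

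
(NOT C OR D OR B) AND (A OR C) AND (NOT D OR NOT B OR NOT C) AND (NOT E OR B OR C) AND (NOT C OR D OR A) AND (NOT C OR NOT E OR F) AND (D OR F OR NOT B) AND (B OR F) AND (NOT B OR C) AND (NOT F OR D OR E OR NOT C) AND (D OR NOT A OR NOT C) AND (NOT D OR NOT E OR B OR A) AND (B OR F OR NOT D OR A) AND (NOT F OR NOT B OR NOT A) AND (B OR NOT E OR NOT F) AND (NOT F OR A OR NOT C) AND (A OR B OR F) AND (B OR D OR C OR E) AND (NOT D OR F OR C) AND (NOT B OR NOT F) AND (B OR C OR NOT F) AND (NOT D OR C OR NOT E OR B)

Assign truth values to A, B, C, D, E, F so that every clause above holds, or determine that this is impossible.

A=true,  B=false,  C=true,  D=true,  E=false,  F=true

Branch on A: set A = true.
Branch on B: set B = false.
(F) alone gives F = true.
(NOT E) alone gives E = false.
(C) alone gives C = true.
(D) alone gives D = true.
This assignment satisfies each clause.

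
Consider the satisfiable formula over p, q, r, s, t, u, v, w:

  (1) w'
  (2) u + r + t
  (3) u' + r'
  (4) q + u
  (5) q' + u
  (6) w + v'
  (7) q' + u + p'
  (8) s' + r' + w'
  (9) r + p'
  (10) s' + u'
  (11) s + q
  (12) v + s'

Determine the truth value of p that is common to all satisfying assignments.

Suppose p = 1.
From the singleton clause (w'), w = 0.
From the singleton clause (v'), v = 0.
From the singleton clause (r), r = 1.
From the singleton clause (u'), u = 0.
From the singleton clause (q), q = 1.
But (q') is also a unit clause — contradiction.
So every satisfying assignment has p = False.

False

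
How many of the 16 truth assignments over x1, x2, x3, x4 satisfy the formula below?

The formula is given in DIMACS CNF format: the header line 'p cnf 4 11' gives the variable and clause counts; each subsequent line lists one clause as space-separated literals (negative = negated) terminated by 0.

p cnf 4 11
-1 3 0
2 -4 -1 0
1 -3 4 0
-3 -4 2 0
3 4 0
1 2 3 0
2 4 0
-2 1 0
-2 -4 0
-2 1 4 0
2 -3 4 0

1

There are 2^4 = 16 truth assignments over (x1, x2, x3, x4).
Check each against the 11 clauses (columns in the order x1, x2, x3, x4):
  F F F F  ✗ fails (x3 ∨ x4)
  F F F T  ✗ fails (x1 ∨ x2 ∨ x3)
  F F T F  ✗ fails (x1 ∨ ¬x3 ∨ x4)
  F F T T  ✗ fails (¬x3 ∨ ¬x4 ∨ x2)
  F T F F  ✗ fails (x3 ∨ x4)
  F T F T  ✗ fails (¬x2 ∨ x1)
  F T T F  ✗ fails (x1 ∨ ¬x3 ∨ x4)
  F T T T  ✗ fails (¬x2 ∨ x1)
  T F F F  ✗ fails (¬x1 ∨ x3)
  T F F T  ✗ fails (¬x1 ∨ x3)
  T F T F  ✗ fails (x2 ∨ x4)
  T F T T  ✗ fails (x2 ∨ ¬x4 ∨ ¬x1)
  T T F F  ✗ fails (¬x1 ∨ x3)
  T T F T  ✗ fails (¬x1 ∨ x3)
  T T T F  ✓ satisfies all
  T T T T  ✗ fails (¬x2 ∨ ¬x4)
1 of the 16 rows is a model.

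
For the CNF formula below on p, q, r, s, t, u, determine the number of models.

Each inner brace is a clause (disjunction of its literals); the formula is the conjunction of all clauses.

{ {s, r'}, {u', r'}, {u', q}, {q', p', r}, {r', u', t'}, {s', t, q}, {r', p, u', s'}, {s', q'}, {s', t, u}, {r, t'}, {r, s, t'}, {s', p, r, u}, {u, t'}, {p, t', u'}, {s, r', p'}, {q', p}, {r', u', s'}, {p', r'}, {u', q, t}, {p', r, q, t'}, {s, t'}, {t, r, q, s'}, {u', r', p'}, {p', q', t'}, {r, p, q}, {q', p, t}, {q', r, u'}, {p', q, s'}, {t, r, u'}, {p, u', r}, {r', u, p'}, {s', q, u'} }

1

There are 2^6 = 64 truth assignments over (p, q, r, s, t, u).
Split on q. With q = 1, the clauses containing q are satisfied and q' drops from the rest; 0 of the 2^5 = 32 assignments to the other variables satisfy what remains.
With q = 0, by the same count on the reduced clause set, 1 assignment works.
(One model: p=T, q=F, r=F, s=F, t=F, u=F.)
Total: 0 + 1 = 1.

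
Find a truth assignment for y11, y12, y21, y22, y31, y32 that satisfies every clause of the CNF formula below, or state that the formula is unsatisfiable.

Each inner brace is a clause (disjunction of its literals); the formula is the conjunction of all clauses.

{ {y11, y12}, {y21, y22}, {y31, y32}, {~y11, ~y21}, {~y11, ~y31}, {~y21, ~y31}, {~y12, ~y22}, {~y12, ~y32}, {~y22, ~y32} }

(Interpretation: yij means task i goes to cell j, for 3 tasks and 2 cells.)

UNSATISFIABLE

Suppose y11 = 1.
The clause (~y21) is unit, so y21 = 0.
The clause (y22) is unit, so y22 = 1.
The clause (~y31) is unit, so y31 = 0.
The clause (y32) is unit, so y32 = 1.
That conflicts with the unit clause (~y32).
Backtrack on y11: now try y11 = 0.
The clause (y12) is unit, so y12 = 1.
The clause (~y22) is unit, so y22 = 0.
The clause (y21) is unit, so y21 = 1.
The clause (~y31) is unit, so y31 = 0.
The clause (y32) is unit, so y32 = 1.
That conflicts with the unit clause (~y32).
Either choice for y11 ends in contradiction.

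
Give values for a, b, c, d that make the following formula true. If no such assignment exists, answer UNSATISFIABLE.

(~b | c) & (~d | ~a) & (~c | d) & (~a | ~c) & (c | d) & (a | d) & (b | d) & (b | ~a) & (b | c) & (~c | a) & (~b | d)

UNSATISFIABLE

Case b = 0:
Unit clause (d) forces d = 1.
Unit clause (~a) forces a = 0.
Unit clause (c) forces c = 1.
But (~c) is also a unit clause — contradiction.
That branch fails; take b = 1 instead.
Unit clause (c) forces c = 1.
Unit clause (d) forces d = 1.
Unit clause (~a) forces a = 0.
But (a) is also a unit clause — contradiction.
Neither b = 1 nor b = 0 works.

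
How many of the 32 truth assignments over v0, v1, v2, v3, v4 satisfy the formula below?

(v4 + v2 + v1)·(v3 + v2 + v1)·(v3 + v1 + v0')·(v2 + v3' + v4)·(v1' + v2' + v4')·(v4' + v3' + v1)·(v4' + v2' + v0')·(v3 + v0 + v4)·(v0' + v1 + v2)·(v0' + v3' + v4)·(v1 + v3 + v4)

9

There are 2^5 = 32 truth assignments over (v0, v1, v2, v3, v4).
Split on v3. With v3 = 1, the clauses containing v3 are satisfied and v3' drops from the rest; 4 of the 2^4 = 16 assignments to the other variables satisfy what remains.
With v3 = 0, by the same count on the reduced clause set, 5 assignments work.
(One model: v0=F, v1=F, v2=T, v3=F, v4=T.)
Total: 4 + 5 = 9.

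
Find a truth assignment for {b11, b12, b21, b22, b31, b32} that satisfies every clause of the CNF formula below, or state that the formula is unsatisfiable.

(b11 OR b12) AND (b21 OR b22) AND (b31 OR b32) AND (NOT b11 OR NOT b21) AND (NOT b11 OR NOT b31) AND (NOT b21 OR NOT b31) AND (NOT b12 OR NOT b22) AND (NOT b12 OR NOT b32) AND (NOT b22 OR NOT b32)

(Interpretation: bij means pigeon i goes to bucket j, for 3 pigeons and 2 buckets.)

UNSATISFIABLE

Try b11 = true.
The clause (NOT b21) is unit, so b21 = false.
The clause (b22) is unit, so b22 = true.
The clause (NOT b31) is unit, so b31 = false.
The clause (b32) is unit, so b32 = true.
But (NOT b32) is also a unit clause — contradiction.
Undo b11 and try b11 = false.
The clause (b12) is unit, so b12 = true.
The clause (NOT b22) is unit, so b22 = false.
The clause (b21) is unit, so b21 = true.
The clause (NOT b31) is unit, so b31 = false.
The clause (b32) is unit, so b32 = true.
But (NOT b32) is also a unit clause — contradiction.
Both values of b11 lead to a conflict.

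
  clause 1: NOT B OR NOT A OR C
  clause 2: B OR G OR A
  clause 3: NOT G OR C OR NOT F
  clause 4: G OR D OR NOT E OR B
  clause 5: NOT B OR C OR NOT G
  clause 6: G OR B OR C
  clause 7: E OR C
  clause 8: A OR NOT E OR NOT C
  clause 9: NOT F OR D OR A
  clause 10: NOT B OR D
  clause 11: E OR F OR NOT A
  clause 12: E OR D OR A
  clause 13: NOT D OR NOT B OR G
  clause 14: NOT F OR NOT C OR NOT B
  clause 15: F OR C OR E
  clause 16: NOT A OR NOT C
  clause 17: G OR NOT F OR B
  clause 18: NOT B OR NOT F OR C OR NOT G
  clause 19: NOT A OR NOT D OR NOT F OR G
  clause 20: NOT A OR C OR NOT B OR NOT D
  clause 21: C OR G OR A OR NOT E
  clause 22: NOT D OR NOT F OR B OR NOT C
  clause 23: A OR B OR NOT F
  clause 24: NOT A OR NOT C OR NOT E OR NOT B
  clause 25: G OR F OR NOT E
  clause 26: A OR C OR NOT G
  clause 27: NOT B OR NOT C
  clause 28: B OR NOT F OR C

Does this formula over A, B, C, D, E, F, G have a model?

Satisfiable

Branch on E: set E = false.
The clause (C) is unit, so C = true.
The clause (NOT A) is unit, so A = false.
The clause (D) is unit, so D = true.
The clause (NOT B) is unit, so B = false.
The clause (G) is unit, so G = true.
The clause (NOT F) is unit, so F = false.
Every clause now holds.
A satisfying assignment: A: false; B: false; C: true; D: true; E: false; F: false; G: true.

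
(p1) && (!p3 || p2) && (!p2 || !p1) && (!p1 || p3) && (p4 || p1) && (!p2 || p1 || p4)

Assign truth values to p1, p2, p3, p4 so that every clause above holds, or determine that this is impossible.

UNSATISFIABLE

From the singleton clause (p1), p1 = true.
From the singleton clause (!p2), p2 = false.
From the singleton clause (!p3), p3 = false.
That conflicts with the unit clause (p3).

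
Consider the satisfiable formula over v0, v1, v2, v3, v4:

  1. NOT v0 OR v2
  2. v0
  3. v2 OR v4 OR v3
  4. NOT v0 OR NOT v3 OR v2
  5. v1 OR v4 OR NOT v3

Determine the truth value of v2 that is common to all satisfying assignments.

True

Suppose v2 = false.
(NOT v0) alone gives v0 = false.
But (v0) is also a unit clause — contradiction.
So every satisfying assignment has v2 = True.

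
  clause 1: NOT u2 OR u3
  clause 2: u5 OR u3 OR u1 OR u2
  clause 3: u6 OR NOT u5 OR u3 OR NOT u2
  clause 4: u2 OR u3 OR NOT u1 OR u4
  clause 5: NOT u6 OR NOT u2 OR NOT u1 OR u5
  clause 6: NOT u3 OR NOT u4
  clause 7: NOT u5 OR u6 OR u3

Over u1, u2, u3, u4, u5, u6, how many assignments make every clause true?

There are 2^6 = 64 truth assignments over (u1, u2, u3, u4, u5, u6).
Split on u6. With u6 = true, the clauses containing u6 are satisfied and NOT u6 drops from the rest; 11 of the 2^5 = 32 assignments to the other variables satisfy what remains.
With u6 = false, by the same count on the reduced clause set, 9 assignments work.
Total: 11 + 9 = 20.

20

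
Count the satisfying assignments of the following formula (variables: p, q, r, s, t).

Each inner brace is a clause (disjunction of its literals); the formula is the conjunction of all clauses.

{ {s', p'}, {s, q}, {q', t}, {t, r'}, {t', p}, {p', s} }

1

There are 2^5 = 32 truth assignments over (p, q, r, s, t).
Split on t. With t = 1, the clauses containing t are satisfied and t' drops from the rest; 0 of the 2^4 = 16 assignments to the other variables satisfy what remains.
With t = 0, by the same count on the reduced clause set, 1 assignment works.
Total: 0 + 1 = 1.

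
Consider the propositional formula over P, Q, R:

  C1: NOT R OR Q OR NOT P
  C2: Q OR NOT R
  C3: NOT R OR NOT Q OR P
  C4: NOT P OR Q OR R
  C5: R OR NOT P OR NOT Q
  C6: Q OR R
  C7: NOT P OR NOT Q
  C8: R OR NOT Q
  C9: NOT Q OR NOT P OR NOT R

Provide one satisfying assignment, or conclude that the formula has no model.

UNSATISFIABLE

Branch on Q: set Q = true.
(NOT P) alone gives P = false.
(NOT R) alone gives R = false.
Now (R) is unsatisfied and unit — conflict.
Undo Q and try Q = false.
(NOT R) alone gives R = false.
Now (R) is unsatisfied and unit — conflict.
Neither Q = true nor Q = false works.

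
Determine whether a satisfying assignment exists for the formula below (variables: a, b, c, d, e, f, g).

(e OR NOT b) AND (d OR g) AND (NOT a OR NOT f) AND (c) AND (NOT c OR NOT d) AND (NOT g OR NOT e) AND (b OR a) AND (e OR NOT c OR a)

Yes, satisfiable

(c) alone gives c = true.
(NOT d) alone gives d = false.
(g) alone gives g = true.
(NOT e) alone gives e = false.
(NOT b) alone gives b = false.
(a) alone gives a = true.
(NOT f) alone gives f = false.
Every clause now holds.
A satisfying assignment: a=true,  b=false,  c=true,  d=false,  e=false,  f=false,  g=true.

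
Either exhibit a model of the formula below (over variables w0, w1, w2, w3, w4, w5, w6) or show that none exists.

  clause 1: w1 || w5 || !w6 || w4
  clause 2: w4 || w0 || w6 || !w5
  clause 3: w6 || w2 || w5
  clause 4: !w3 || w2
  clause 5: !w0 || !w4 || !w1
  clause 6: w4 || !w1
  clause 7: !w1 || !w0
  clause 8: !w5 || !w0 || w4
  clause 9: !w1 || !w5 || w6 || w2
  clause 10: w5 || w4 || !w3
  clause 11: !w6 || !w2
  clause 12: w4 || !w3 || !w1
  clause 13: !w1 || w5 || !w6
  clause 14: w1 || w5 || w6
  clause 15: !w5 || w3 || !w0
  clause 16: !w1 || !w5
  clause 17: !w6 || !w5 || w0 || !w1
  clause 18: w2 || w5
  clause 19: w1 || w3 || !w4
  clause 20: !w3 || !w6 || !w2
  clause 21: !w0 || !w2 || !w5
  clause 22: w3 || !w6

Case w3 = true:
Unit clause (w2) forces w2 = true.
Unit clause (!w6) forces w6 = false.
Case w4 = true:
Case w0 = false:
Case w1 = true:
Unit clause (!w5) forces w5 = false.
This assignment satisfies each clause.

w0: false, w1: true, w2: true, w3: true, w4: true, w5: false, w6: false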